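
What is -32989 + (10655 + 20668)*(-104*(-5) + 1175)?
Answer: 53059496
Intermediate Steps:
-32989 + (10655 + 20668)*(-104*(-5) + 1175) = -32989 + 31323*(520 + 1175) = -32989 + 31323*1695 = -32989 + 53092485 = 53059496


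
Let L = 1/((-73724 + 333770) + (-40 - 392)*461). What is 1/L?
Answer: 60894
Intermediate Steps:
L = 1/60894 (L = 1/(260046 - 432*461) = 1/(260046 - 199152) = 1/60894 ≈ 1.6422e-5)
1/L = 1/(1/60894) = 60894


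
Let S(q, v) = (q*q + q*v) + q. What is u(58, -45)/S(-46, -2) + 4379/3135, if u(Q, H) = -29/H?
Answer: 5681651/4066722 ≈ 1.3971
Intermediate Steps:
S(q, v) = q + q² + q*v (S(q, v) = (q² + q*v) + q = q + q² + q*v)
u(58, -45)/S(-46, -2) + 4379/3135 = (-29/(-45))/((-46*(1 - 46 - 2))) + 4379/3135 = (-29*(-1/45))/((-46*(-47))) + 4379*(1/3135) = (29/45)/2162 + 4379/3135 = (29/45)*(1/2162) + 4379/3135 = 29/97290 + 4379/3135 = 5681651/4066722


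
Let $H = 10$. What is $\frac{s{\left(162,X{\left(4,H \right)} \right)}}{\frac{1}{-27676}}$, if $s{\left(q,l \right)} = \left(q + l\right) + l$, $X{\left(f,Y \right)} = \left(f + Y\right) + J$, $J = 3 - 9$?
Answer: $-4926328$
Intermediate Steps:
$J = -6$ ($J = 3 - 9 = -6$)
$X{\left(f,Y \right)} = -6 + Y + f$ ($X{\left(f,Y \right)} = \left(f + Y\right) - 6 = \left(Y + f\right) - 6 = -6 + Y + f$)
$s{\left(q,l \right)} = q + 2 l$ ($s{\left(q,l \right)} = \left(l + q\right) + l = q + 2 l$)
$\frac{s{\left(162,X{\left(4,H \right)} \right)}}{\frac{1}{-27676}} = \frac{162 + 2 \left(-6 + 10 + 4\right)}{\frac{1}{-27676}} = \frac{162 + 2 \cdot 8}{- \frac{1}{27676}} = \left(162 + 16\right) \left(-27676\right) = 178 \left(-27676\right) = -4926328$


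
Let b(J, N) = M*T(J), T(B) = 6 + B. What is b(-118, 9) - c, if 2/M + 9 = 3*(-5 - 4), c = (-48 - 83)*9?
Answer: 10667/9 ≈ 1185.2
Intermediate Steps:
c = -1179 (c = -131*9 = -1179)
M = -1/18 (M = 2/(-9 + 3*(-5 - 4)) = 2/(-9 + 3*(-9)) = 2/(-9 - 27) = 2/(-36) = 2*(-1/36) = -1/18 ≈ -0.055556)
b(J, N) = -⅓ - J/18 (b(J, N) = -(6 + J)/18 = -⅓ - J/18)
b(-118, 9) - c = (-⅓ - 1/18*(-118)) - 1*(-1179) = (-⅓ + 59/9) + 1179 = 56/9 + 1179 = 10667/9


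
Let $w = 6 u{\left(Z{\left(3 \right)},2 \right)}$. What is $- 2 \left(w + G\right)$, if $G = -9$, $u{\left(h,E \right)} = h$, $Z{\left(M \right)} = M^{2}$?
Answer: $-90$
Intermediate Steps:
$w = 54$ ($w = 6 \cdot 3^{2} = 6 \cdot 9 = 54$)
$- 2 \left(w + G\right) = - 2 \left(54 - 9\right) = \left(-2\right) 45 = -90$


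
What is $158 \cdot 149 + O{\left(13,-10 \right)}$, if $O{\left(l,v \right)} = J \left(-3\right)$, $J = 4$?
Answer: $23530$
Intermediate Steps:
$O{\left(l,v \right)} = -12$ ($O{\left(l,v \right)} = 4 \left(-3\right) = -12$)
$158 \cdot 149 + O{\left(13,-10 \right)} = 158 \cdot 149 - 12 = 23542 - 12 = 23530$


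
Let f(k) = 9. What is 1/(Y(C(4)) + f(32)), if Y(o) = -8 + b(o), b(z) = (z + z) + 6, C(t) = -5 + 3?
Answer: ⅓ ≈ 0.33333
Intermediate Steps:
C(t) = -2
b(z) = 6 + 2*z (b(z) = 2*z + 6 = 6 + 2*z)
Y(o) = -2 + 2*o (Y(o) = -8 + (6 + 2*o) = -2 + 2*o)
1/(Y(C(4)) + f(32)) = 1/((-2 + 2*(-2)) + 9) = 1/((-2 - 4) + 9) = 1/(-6 + 9) = 1/3 = ⅓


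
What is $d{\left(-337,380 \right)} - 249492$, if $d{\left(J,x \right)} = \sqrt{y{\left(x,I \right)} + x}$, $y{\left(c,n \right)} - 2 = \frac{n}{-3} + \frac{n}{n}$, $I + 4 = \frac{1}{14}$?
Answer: $-249492 + \frac{\sqrt{677922}}{42} \approx -2.4947 \cdot 10^{5}$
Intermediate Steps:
$I = - \frac{55}{14}$ ($I = -4 + \frac{1}{14} = - \frac{55}{14} \approx -3.9286$)
$y{\left(c,n \right)} = 3 - \frac{n}{3}$ ($y{\left(c,n \right)} = 2 + \left(\frac{n}{-3} + \frac{n}{n}\right) = 2 + \left(n \left(- \frac{1}{3}\right) + 1\right) = 2 - \left(-1 + \frac{n}{3}\right) = 3 - \frac{n}{3}$)
$d{\left(J,x \right)} = \sqrt{\frac{181}{42} + x}$ ($d{\left(J,x \right)} = \sqrt{\left(3 - - \frac{55}{42}\right) + x} = \sqrt{\left(3 + \frac{55}{42}\right) + x} = \sqrt{\frac{181}{42} + x}$)
$d{\left(-337,380 \right)} - 249492 = \frac{\sqrt{7602 + 1764 \cdot 380}}{42} - 249492 = \frac{\sqrt{7602 + 670320}}{42} - 249492 = \frac{\sqrt{677922}}{42} - 249492 = -249492 + \frac{\sqrt{677922}}{42}$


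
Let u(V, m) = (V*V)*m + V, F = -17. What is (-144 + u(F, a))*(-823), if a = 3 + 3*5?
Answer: -4148743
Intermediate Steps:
a = 18 (a = 3 + 15 = 18)
u(V, m) = V + m*V**2 (u(V, m) = V**2*m + V = m*V**2 + V = V + m*V**2)
(-144 + u(F, a))*(-823) = (-144 - 17*(1 - 17*18))*(-823) = (-144 - 17*(1 - 306))*(-823) = (-144 - 17*(-305))*(-823) = (-144 + 5185)*(-823) = 5041*(-823) = -4148743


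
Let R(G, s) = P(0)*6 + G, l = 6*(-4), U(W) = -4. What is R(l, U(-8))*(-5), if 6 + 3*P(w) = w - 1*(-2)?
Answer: 160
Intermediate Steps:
P(w) = -4/3 + w/3 (P(w) = -2 + (w - 1*(-2))/3 = -2 + (w + 2)/3 = -2 + (2 + w)/3 = -2 + (2/3 + w/3) = -4/3 + w/3)
l = -24
R(G, s) = -8 + G (R(G, s) = (-4/3 + (1/3)*0)*6 + G = (-4/3 + 0)*6 + G = -4/3*6 + G = -8 + G)
R(l, U(-8))*(-5) = (-8 - 24)*(-5) = -32*(-5) = 160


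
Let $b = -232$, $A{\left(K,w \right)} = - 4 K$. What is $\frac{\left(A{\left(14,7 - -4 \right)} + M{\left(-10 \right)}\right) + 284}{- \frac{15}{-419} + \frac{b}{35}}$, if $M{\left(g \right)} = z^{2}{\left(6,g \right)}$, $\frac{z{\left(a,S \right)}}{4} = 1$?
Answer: $- \frac{3578260}{96683} \approx -37.01$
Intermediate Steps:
$z{\left(a,S \right)} = 4$ ($z{\left(a,S \right)} = 4 \cdot 1 = 4$)
$M{\left(g \right)} = 16$ ($M{\left(g \right)} = 4^{2} = 16$)
$\frac{\left(A{\left(14,7 - -4 \right)} + M{\left(-10 \right)}\right) + 284}{- \frac{15}{-419} + \frac{b}{35}} = \frac{\left(\left(-4\right) 14 + 16\right) + 284}{- \frac{15}{-419} - \frac{232}{35}} = \frac{\left(-56 + 16\right) + 284}{\left(-15\right) \left(- \frac{1}{419}\right) - \frac{232}{35}} = \frac{-40 + 284}{\frac{15}{419} - \frac{232}{35}} = \frac{244}{- \frac{96683}{14665}} = 244 \left(- \frac{14665}{96683}\right) = - \frac{3578260}{96683}$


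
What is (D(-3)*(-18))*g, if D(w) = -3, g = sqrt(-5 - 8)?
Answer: 54*I*sqrt(13) ≈ 194.7*I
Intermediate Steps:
g = I*sqrt(13) (g = sqrt(-13) = I*sqrt(13) ≈ 3.6056*I)
(D(-3)*(-18))*g = (-3*(-18))*(I*sqrt(13)) = 54*(I*sqrt(13)) = 54*I*sqrt(13)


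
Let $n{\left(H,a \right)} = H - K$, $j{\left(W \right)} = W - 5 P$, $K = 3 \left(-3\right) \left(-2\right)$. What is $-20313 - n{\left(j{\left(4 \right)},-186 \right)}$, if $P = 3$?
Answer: $-20284$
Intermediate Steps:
$K = 18$ ($K = \left(-9\right) \left(-2\right) = 18$)
$j{\left(W \right)} = -15 + W$ ($j{\left(W \right)} = W - 15 = -15 + W$)
$n{\left(H,a \right)} = -18 + H$ ($n{\left(H,a \right)} = H - 18 = -18 + H$)
$-20313 - n{\left(j{\left(4 \right)},-186 \right)} = -20313 - \left(-18 + \left(-15 + 4\right)\right) = -20313 - \left(-18 - 11\right) = -20313 - -29 = -20313 + 29 = -20284$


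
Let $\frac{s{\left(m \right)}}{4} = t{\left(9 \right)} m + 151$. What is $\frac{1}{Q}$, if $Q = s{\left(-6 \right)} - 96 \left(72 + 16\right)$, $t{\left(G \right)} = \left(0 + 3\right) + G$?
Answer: $- \frac{1}{8132} \approx -0.00012297$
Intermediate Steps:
$t{\left(G \right)} = 3 + G$
$s{\left(m \right)} = 604 + 48 m$ ($s{\left(m \right)} = 4 \left(\left(3 + 9\right) m + 151\right) = 4 \left(12 m + 151\right) = 4 \left(151 + 12 m\right) = 604 + 48 m$)
$Q = -8132$ ($Q = \left(604 + 48 \left(-6\right)\right) - 96 \left(72 + 16\right) = \left(604 - 288\right) - 96 \cdot 88 = 316 - 8448 = -8132$)
$\frac{1}{Q} = \frac{1}{-8132} = - \frac{1}{8132}$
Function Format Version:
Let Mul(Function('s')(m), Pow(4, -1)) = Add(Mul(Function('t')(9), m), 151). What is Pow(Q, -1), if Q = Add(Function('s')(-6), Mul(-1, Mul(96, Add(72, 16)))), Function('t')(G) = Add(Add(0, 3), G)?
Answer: Rational(-1, 8132) ≈ -0.00012297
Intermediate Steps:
Function('t')(G) = Add(3, G)
Function('s')(m) = Add(604, Mul(48, m)) (Function('s')(m) = Mul(4, Add(Mul(Add(3, 9), m), 151)) = Mul(4, Add(Mul(12, m), 151)) = Mul(4, Add(151, Mul(12, m))) = Add(604, Mul(48, m)))
Q = -8132 (Q = Add(Add(604, Mul(48, -6)), Mul(-1, Mul(96, Add(72, 16)))) = Add(Add(604, -288), Mul(-1, Mul(96, 88))) = Add(316, Mul(-1, 8448)) = Add(316, -8448) = -8132)
Pow(Q, -1) = Pow(-8132, -1) = Rational(-1, 8132)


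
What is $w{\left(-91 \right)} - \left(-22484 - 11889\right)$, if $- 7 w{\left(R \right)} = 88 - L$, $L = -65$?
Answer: $\frac{240458}{7} \approx 34351.0$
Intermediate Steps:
$w{\left(R \right)} = - \frac{153}{7}$ ($w{\left(R \right)} = - \frac{88 - -65}{7} = - \frac{88 + 65}{7} = \left(- \frac{1}{7}\right) 153 = - \frac{153}{7}$)
$w{\left(-91 \right)} - \left(-22484 - 11889\right) = - \frac{153}{7} - \left(-22484 - 11889\right) = - \frac{153}{7} - -34373 = - \frac{153}{7} + 34373 = \frac{240458}{7}$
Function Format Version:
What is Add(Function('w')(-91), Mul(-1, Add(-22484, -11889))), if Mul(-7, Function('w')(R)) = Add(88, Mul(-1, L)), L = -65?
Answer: Rational(240458, 7) ≈ 34351.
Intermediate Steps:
Function('w')(R) = Rational(-153, 7) (Function('w')(R) = Mul(Rational(-1, 7), Add(88, Mul(-1, -65))) = Mul(Rational(-1, 7), Add(88, 65)) = Mul(Rational(-1, 7), 153) = Rational(-153, 7))
Add(Function('w')(-91), Mul(-1, Add(-22484, -11889))) = Add(Rational(-153, 7), Mul(-1, Add(-22484, -11889))) = Add(Rational(-153, 7), Mul(-1, -34373)) = Add(Rational(-153, 7), 34373) = Rational(240458, 7)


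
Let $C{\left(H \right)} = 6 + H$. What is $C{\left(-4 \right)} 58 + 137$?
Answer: $253$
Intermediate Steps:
$C{\left(-4 \right)} 58 + 137 = \left(6 - 4\right) 58 + 137 = 2 \cdot 58 + 137 = 116 + 137 = 253$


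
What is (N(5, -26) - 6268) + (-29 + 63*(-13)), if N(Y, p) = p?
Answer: -7142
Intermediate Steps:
(N(5, -26) - 6268) + (-29 + 63*(-13)) = (-26 - 6268) + (-29 + 63*(-13)) = -6294 + (-29 - 819) = -6294 - 848 = -7142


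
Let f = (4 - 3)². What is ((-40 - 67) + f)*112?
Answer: -11872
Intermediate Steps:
f = 1 (f = 1² = 1)
((-40 - 67) + f)*112 = ((-40 - 67) + 1)*112 = (-107 + 1)*112 = -106*112 = -11872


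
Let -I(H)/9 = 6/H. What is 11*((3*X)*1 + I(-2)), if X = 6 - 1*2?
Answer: 429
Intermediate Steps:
X = 4 (X = 6 - 2 = 4)
I(H) = -54/H
11*((3*X)*1 + I(-2)) = 11*((3*4)*1 - 54/(-2)) = 11*(12*1 - 54*(-½)) = 11*(12 + 27) = 11*39 = 429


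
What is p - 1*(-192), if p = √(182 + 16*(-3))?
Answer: 192 + √134 ≈ 203.58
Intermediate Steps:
p = √134 (p = √(182 - 48) = √134 ≈ 11.576)
p - 1*(-192) = √134 - 1*(-192) = √134 + 192 = 192 + √134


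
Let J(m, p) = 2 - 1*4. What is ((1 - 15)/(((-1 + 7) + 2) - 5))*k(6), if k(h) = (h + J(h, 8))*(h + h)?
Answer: -224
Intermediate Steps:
J(m, p) = -2 (J(m, p) = 2 - 4 = -2)
k(h) = 2*h*(-2 + h) (k(h) = (h - 2)*(h + h) = (-2 + h)*(2*h) = 2*h*(-2 + h))
((1 - 15)/(((-1 + 7) + 2) - 5))*k(6) = ((1 - 15)/(((-1 + 7) + 2) - 5))*(2*6*(-2 + 6)) = (-14/((6 + 2) - 5))*(2*6*4) = -14/(8 - 5)*48 = -14/3*48 = -224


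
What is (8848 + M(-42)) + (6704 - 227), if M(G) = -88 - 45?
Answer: 15192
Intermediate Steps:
M(G) = -133
(8848 + M(-42)) + (6704 - 227) = (8848 - 133) + (6704 - 227) = 8715 + 6477 = 15192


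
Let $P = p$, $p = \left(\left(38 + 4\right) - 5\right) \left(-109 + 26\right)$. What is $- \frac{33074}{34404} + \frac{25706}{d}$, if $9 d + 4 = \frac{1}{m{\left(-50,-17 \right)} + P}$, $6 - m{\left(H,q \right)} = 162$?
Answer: $- \frac{4280957197483}{74020206} \approx -57835.0$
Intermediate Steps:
$m{\left(H,q \right)} = -156$ ($m{\left(H,q \right)} = 6 - 162 = -156$)
$p = -3071$ ($p = \left(42 - 5\right) \left(-83\right) = 37 \left(-83\right) = -3071$)
$P = -3071$
$d = - \frac{4303}{9681}$ ($d = - \frac{4}{9} + \frac{1}{9 \left(-156 - 3071\right)} = - \frac{4}{9} + \frac{1}{9 \left(-3227\right)} = - \frac{4}{9} + \frac{1}{9} \left(- \frac{1}{3227}\right) = - \frac{4}{9} - \frac{1}{29043} = - \frac{4303}{9681} \approx -0.44448$)
$- \frac{33074}{34404} + \frac{25706}{d} = - \frac{33074}{34404} + \frac{25706}{- \frac{4303}{9681}} = \left(-33074\right) \frac{1}{34404} + 25706 \left(- \frac{9681}{4303}\right) = - \frac{16537}{17202} - \frac{248859786}{4303} = - \frac{4280957197483}{74020206}$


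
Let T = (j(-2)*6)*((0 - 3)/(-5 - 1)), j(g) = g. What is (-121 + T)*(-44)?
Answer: 5588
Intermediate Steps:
T = -6 (T = (-2*6)*((0 - 3)/(-5 - 1)) = -(-36)/(-6) = -(-36)*(-1)/6 = -12*½ = -6)
(-121 + T)*(-44) = (-121 - 6)*(-44) = -127*(-44) = 5588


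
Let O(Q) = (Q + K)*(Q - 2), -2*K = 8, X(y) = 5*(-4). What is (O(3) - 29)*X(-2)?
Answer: 600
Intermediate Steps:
X(y) = -20
K = -4 (K = -½*8 = -4)
O(Q) = (-4 + Q)*(-2 + Q) (O(Q) = (Q - 4)*(Q - 2) = (-4 + Q)*(-2 + Q))
(O(3) - 29)*X(-2) = ((8 + 3² - 6*3) - 29)*(-20) = ((8 + 9 - 18) - 29)*(-20) = (-1 - 29)*(-20) = -30*(-20) = 600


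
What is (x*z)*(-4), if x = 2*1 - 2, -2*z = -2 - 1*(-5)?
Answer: 0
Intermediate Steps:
z = -3/2 (z = -(-2 - 1*(-5))/2 = -(-2 + 5)/2 = -1/2*3 = -3/2 ≈ -1.5000)
x = 0 (x = 2 - 2 = 0)
(x*z)*(-4) = (0*(-3/2))*(-4) = 0*(-4) = 0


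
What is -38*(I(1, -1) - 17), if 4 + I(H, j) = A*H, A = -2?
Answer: 874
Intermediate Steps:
I(H, j) = -4 - 2*H
-38*(I(1, -1) - 17) = -38*((-4 - 2*1) - 17) = -38*((-4 - 2) - 17) = -38*(-6 - 17) = -38*(-23) = 874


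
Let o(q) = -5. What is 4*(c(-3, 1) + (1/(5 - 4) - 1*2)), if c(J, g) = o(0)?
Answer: -24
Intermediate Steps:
c(J, g) = -5
4*(c(-3, 1) + (1/(5 - 4) - 1*2)) = 4*(-5 + (1/(5 - 4) - 1*2)) = 4*(-5 + (1/1 - 2)) = 4*(-5 + (1 - 2)) = 4*(-5 - 1) = 4*(-6) = -24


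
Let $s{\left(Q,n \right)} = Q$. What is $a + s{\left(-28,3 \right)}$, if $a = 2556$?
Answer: $2528$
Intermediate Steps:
$a + s{\left(-28,3 \right)} = 2556 - 28 = 2528$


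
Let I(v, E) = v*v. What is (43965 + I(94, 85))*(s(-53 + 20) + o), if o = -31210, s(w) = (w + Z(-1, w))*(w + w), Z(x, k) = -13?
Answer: -1487615374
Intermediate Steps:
I(v, E) = v**2
s(w) = 2*w*(-13 + w) (s(w) = (w - 13)*(w + w) = (-13 + w)*(2*w) = 2*w*(-13 + w))
(43965 + I(94, 85))*(s(-53 + 20) + o) = (43965 + 94**2)*(2*(-53 + 20)*(-13 + (-53 + 20)) - 31210) = (43965 + 8836)*(2*(-33)*(-13 - 33) - 31210) = 52801*(2*(-33)*(-46) - 31210) = 52801*(3036 - 31210) = 52801*(-28174) = -1487615374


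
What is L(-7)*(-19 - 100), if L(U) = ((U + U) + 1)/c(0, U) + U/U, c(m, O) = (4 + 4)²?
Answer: -6069/64 ≈ -94.828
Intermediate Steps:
c(m, O) = 64 (c(m, O) = 8² = 64)
L(U) = 65/64 + U/32 (L(U) = ((U + U) + 1)/64 + U/U = (2*U + 1)*(1/64) + 1 = (1 + 2*U)*(1/64) + 1 = (1/64 + U/32) + 1 = 65/64 + U/32)
L(-7)*(-19 - 100) = (65/64 + (1/32)*(-7))*(-19 - 100) = (65/64 - 7/32)*(-119) = (51/64)*(-119) = -6069/64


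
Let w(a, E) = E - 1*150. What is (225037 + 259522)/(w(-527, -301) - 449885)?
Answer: -484559/450336 ≈ -1.0760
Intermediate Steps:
w(a, E) = -150 + E (w(a, E) = E - 150 = -150 + E)
(225037 + 259522)/(w(-527, -301) - 449885) = (225037 + 259522)/((-150 - 301) - 449885) = 484559/(-451 - 449885) = 484559/(-450336) = 484559*(-1/450336) = -484559/450336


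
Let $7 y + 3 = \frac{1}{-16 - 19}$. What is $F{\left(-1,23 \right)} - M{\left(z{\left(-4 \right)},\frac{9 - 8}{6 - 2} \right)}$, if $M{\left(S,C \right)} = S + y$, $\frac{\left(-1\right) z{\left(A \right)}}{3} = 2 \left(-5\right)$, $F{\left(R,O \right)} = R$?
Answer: $- \frac{7489}{245} \approx -30.567$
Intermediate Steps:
$y = - \frac{106}{245}$ ($y = - \frac{3}{7} + \frac{1}{7 \left(-16 - 19\right)} = - \frac{3}{7} + \frac{1}{7 \left(-35\right)} = - \frac{3}{7} + \frac{1}{7} \left(- \frac{1}{35}\right) = - \frac{3}{7} - \frac{1}{245} = - \frac{106}{245} \approx -0.43265$)
$z{\left(A \right)} = 30$ ($z{\left(A \right)} = - 3 \cdot 2 \left(-5\right) = \left(-3\right) \left(-10\right) = 30$)
$M{\left(S,C \right)} = - \frac{106}{245} + S$ ($M{\left(S,C \right)} = S - \frac{106}{245} = - \frac{106}{245} + S$)
$F{\left(-1,23 \right)} - M{\left(z{\left(-4 \right)},\frac{9 - 8}{6 - 2} \right)} = -1 - \left(- \frac{106}{245} + 30\right) = -1 - \frac{7244}{245} = - \frac{7489}{245}$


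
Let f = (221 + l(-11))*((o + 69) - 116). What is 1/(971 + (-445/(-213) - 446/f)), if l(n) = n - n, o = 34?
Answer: 611949/595575962 ≈ 0.0010275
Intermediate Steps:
l(n) = 0
f = -2873 (f = (221 + 0)*((34 + 69) - 116) = 221*(103 - 116) = 221*(-13) = -2873)
1/(971 + (-445/(-213) - 446/f)) = 1/(971 + (-445/(-213) - 446/(-2873))) = 1/(971 + (-445*(-1/213) - 446*(-1/2873))) = 1/(971 + (445/213 + 446/2873)) = 1/(971 + 1373483/611949) = 1/(595575962/611949) = 611949/595575962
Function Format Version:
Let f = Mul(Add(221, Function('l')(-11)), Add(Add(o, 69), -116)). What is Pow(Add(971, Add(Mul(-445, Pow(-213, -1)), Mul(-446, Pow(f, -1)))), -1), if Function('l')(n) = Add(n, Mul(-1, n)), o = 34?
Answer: Rational(611949, 595575962) ≈ 0.0010275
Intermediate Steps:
Function('l')(n) = 0
f = -2873 (f = Mul(Add(221, 0), Add(Add(34, 69), -116)) = Mul(221, Add(103, -116)) = Mul(221, -13) = -2873)
Pow(Add(971, Add(Mul(-445, Pow(-213, -1)), Mul(-446, Pow(f, -1)))), -1) = Pow(Add(971, Add(Mul(-445, Pow(-213, -1)), Mul(-446, Pow(-2873, -1)))), -1) = Pow(Add(971, Add(Mul(-445, Rational(-1, 213)), Mul(-446, Rational(-1, 2873)))), -1) = Pow(Add(971, Add(Rational(445, 213), Rational(446, 2873))), -1) = Pow(Add(971, Rational(1373483, 611949)), -1) = Pow(Rational(595575962, 611949), -1) = Rational(611949, 595575962)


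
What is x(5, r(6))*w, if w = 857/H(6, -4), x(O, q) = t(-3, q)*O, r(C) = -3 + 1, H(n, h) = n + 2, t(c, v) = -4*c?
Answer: 12855/2 ≈ 6427.5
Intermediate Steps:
H(n, h) = 2 + n
r(C) = -2
x(O, q) = 12*O (x(O, q) = (-4*(-3))*O = 12*O)
w = 857/8 (w = 857/(2 + 6) = 857/8 ≈ 107.13)
x(5, r(6))*w = (12*5)*(857/8) = 60*(857/8) = 12855/2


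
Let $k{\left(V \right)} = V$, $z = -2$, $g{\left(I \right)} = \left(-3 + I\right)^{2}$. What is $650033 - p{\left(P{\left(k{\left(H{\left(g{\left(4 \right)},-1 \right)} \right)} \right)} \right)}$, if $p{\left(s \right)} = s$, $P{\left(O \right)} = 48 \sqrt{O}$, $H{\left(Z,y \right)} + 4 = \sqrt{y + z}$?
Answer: $650033 - 48 \sqrt{-4 + i \sqrt{3}} \approx 6.5001 \cdot 10^{5} - 98.13 i$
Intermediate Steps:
$H{\left(Z,y \right)} = -4 + \sqrt{-2 + y}$ ($H{\left(Z,y \right)} = -4 + \sqrt{y - 2} = -4 + \sqrt{-2 + y}$)
$650033 - p{\left(P{\left(k{\left(H{\left(g{\left(4 \right)},-1 \right)} \right)} \right)} \right)} = 650033 - 48 \sqrt{-4 + \sqrt{-2 - 1}} = 650033 - 48 \sqrt{-4 + \sqrt{-3}} = 650033 - 48 \sqrt{-4 + i \sqrt{3}}$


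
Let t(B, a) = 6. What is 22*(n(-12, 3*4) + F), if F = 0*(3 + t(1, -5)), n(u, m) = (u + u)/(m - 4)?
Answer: -66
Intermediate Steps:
n(u, m) = 2*u/(-4 + m) (n(u, m) = (2*u)/(-4 + m) = 2*u/(-4 + m))
F = 0 (F = 0*(3 + 6) = 0*9 = 0)
22*(n(-12, 3*4) + F) = 22*(2*(-12)/(-4 + 3*4) + 0) = 22*(2*(-12)/(-4 + 12) + 0) = 22*(2*(-12)/8 + 0) = 22*(2*(-12)*(⅛) + 0) = 22*(-3 + 0) = 22*(-3) = -66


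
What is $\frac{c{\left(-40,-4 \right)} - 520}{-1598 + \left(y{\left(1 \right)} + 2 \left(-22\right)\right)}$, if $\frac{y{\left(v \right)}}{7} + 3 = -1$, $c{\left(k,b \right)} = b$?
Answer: $\frac{262}{835} \approx 0.31377$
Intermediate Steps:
$y{\left(v \right)} = -28$ ($y{\left(v \right)} = -21 + 7 \left(-1\right) = -21 - 7 = -28$)
$\frac{c{\left(-40,-4 \right)} - 520}{-1598 + \left(y{\left(1 \right)} + 2 \left(-22\right)\right)} = \frac{-4 - 520}{-1598 + \left(-28 + 2 \left(-22\right)\right)} = - \frac{524}{-1598 - 72} = - \frac{524}{-1670} = \left(-524\right) \left(- \frac{1}{1670}\right) = \frac{262}{835}$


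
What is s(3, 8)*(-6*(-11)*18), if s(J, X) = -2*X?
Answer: -19008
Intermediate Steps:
s(3, 8)*(-6*(-11)*18) = (-2*8)*(-6*(-11)*18) = -1056*18 = -16*1188 = -19008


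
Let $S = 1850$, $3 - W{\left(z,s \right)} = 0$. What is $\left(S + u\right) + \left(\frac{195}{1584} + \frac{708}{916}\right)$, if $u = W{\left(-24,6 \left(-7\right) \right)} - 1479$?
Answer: $\frac{45329429}{120912} \approx 374.9$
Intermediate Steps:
$W{\left(z,s \right)} = 3$ ($W{\left(z,s \right)} = 3 - 0 = 3 + 0 = 3$)
$u = -1476$ ($u = 3 - 1479 = -1476$)
$\left(S + u\right) + \left(\frac{195}{1584} + \frac{708}{916}\right) = \left(1850 - 1476\right) + \left(\frac{195}{1584} + \frac{708}{916}\right) = 374 + \left(195 \cdot \frac{1}{1584} + 708 \cdot \frac{1}{916}\right) = 374 + \left(\frac{65}{528} + \frac{177}{229}\right) = 374 + \frac{108341}{120912} = \frac{45329429}{120912}$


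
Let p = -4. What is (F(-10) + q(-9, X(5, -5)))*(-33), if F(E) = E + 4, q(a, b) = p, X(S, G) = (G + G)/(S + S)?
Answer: 330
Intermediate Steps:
X(S, G) = G/S (X(S, G) = (2*G)/((2*S)) = (2*G)*(1/(2*S)) = G/S)
q(a, b) = -4
F(E) = 4 + E
(F(-10) + q(-9, X(5, -5)))*(-33) = ((4 - 10) - 4)*(-33) = (-6 - 4)*(-33) = -10*(-33) = 330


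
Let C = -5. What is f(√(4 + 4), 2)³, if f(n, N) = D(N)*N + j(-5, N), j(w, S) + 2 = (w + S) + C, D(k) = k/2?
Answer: -512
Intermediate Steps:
D(k) = k/2 (D(k) = k*(½) = k/2)
j(w, S) = -7 + S + w (j(w, S) = -2 + ((w + S) - 5) = -2 + ((S + w) - 5) = -2 + (-5 + S + w) = -7 + S + w)
f(n, N) = -12 + N + N²/2 (f(n, N) = (N/2)*N + (-7 + N - 5) = N²/2 + (-12 + N) = -12 + N + N²/2)
f(√(4 + 4), 2)³ = (-12 + 2 + (½)*2²)³ = (-12 + 2 + (½)*4)³ = (-12 + 2 + 2)³ = (-8)³ = -512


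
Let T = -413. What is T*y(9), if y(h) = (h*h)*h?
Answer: -301077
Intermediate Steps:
y(h) = h³ (y(h) = h²*h = h³)
T*y(9) = -413*9³ = -413*729 = -301077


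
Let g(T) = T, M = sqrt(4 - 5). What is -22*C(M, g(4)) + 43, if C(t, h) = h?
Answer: -45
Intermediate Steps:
M = I (M = sqrt(-1) = I ≈ 1.0*I)
-22*C(M, g(4)) + 43 = -22*4 + 43 = -88 + 43 = -45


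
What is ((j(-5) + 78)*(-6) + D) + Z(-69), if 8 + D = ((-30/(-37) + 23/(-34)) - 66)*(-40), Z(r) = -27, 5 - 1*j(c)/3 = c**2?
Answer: 1567233/629 ≈ 2491.6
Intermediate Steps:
j(c) = 15 - 3*c**2
D = 1652148/629 (D = -8 + ((-30/(-37) + 23/(-34)) - 66)*(-40) = -8 + ((-30*(-1/37) + 23*(-1/34)) - 66)*(-40) = -8 + ((30/37 - 23/34) - 66)*(-40) = -8 + (169/1258 - 66)*(-40) = -8 - 82859/1258*(-40) = -8 + 1657180/629 = 1652148/629 ≈ 2626.6)
((j(-5) + 78)*(-6) + D) + Z(-69) = (((15 - 3*(-5)**2) + 78)*(-6) + 1652148/629) - 27 = (((15 - 3*25) + 78)*(-6) + 1652148/629) - 27 = (((15 - 75) + 78)*(-6) + 1652148/629) - 27 = ((-60 + 78)*(-6) + 1652148/629) - 27 = (18*(-6) + 1652148/629) - 27 = (-108 + 1652148/629) - 27 = 1584216/629 - 27 = 1567233/629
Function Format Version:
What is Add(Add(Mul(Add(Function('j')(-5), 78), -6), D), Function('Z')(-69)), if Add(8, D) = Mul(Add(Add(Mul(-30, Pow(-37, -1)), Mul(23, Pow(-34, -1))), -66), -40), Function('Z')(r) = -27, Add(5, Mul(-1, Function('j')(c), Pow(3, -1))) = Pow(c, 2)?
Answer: Rational(1567233, 629) ≈ 2491.6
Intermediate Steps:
Function('j')(c) = Add(15, Mul(-3, Pow(c, 2)))
D = Rational(1652148, 629) (D = Add(-8, Mul(Add(Add(Mul(-30, Pow(-37, -1)), Mul(23, Pow(-34, -1))), -66), -40)) = Add(-8, Mul(Add(Add(Mul(-30, Rational(-1, 37)), Mul(23, Rational(-1, 34))), -66), -40)) = Add(-8, Mul(Add(Add(Rational(30, 37), Rational(-23, 34)), -66), -40)) = Add(-8, Mul(Add(Rational(169, 1258), -66), -40)) = Add(-8, Mul(Rational(-82859, 1258), -40)) = Add(-8, Rational(1657180, 629)) = Rational(1652148, 629) ≈ 2626.6)
Add(Add(Mul(Add(Function('j')(-5), 78), -6), D), Function('Z')(-69)) = Add(Add(Mul(Add(Add(15, Mul(-3, Pow(-5, 2))), 78), -6), Rational(1652148, 629)), -27) = Add(Add(Mul(Add(Add(15, Mul(-3, 25)), 78), -6), Rational(1652148, 629)), -27) = Add(Add(Mul(Add(Add(15, -75), 78), -6), Rational(1652148, 629)), -27) = Add(Add(Mul(Add(-60, 78), -6), Rational(1652148, 629)), -27) = Add(Add(Mul(18, -6), Rational(1652148, 629)), -27) = Add(Add(-108, Rational(1652148, 629)), -27) = Add(Rational(1584216, 629), -27) = Rational(1567233, 629)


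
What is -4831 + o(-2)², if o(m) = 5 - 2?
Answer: -4822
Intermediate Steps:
o(m) = 3
-4831 + o(-2)² = -4831 + 3² = -4831 + 9 = -4822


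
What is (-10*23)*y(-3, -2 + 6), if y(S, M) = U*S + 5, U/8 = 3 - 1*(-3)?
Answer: 31970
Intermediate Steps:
U = 48 (U = 8*(3 - 1*(-3)) = 8*(3 + 3) = 8*6 = 48)
y(S, M) = 5 + 48*S (y(S, M) = 48*S + 5 = 5 + 48*S)
(-10*23)*y(-3, -2 + 6) = (-10*23)*(5 + 48*(-3)) = -230*(5 - 144) = -230*(-139) = 31970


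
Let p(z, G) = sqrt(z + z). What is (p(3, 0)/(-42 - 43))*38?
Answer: -38*sqrt(6)/85 ≈ -1.0951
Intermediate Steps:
p(z, G) = sqrt(2)*sqrt(z) (p(z, G) = sqrt(2*z) = sqrt(2)*sqrt(z))
(p(3, 0)/(-42 - 43))*38 = ((sqrt(2)*sqrt(3))/(-42 - 43))*38 = (sqrt(6)/(-85))*38 = (sqrt(6)*(-1/85))*38 = -sqrt(6)/85*38 = -38*sqrt(6)/85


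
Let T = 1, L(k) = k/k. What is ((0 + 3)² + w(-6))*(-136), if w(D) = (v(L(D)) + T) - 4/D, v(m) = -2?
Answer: -3536/3 ≈ -1178.7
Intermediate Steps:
L(k) = 1
w(D) = -1 - 4/D (w(D) = (-2 + 1) - 4/D = -1 - 4/D)
((0 + 3)² + w(-6))*(-136) = ((0 + 3)² + (-4 - 1*(-6))/(-6))*(-136) = (3² - (-4 + 6)/6)*(-136) = (9 - ⅙*2)*(-136) = (9 - ⅓)*(-136) = (26/3)*(-136) = -3536/3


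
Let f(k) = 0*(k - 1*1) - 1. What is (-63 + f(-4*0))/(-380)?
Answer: 16/95 ≈ 0.16842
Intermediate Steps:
f(k) = -1 (f(k) = 0*(k - 1) - 1 = 0*(-1 + k) - 1 = 0 - 1 = -1)
(-63 + f(-4*0))/(-380) = (-63 - 1)/(-380) = -64*(-1/380) = 16/95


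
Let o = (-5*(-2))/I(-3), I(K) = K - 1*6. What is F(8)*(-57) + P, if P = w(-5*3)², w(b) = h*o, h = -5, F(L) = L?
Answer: -34436/81 ≈ -425.14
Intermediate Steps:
I(K) = -6 + K (I(K) = K - 6 = -6 + K)
o = -10/9 (o = (-5*(-2))/(-6 - 3) = 10/(-9) = 10*(-⅑) = -10/9 ≈ -1.1111)
w(b) = 50/9 (w(b) = -5*(-10/9) = 50/9)
P = 2500/81 (P = (50/9)² = 2500/81 ≈ 30.864)
F(8)*(-57) + P = 8*(-57) + 2500/81 = -456 + 2500/81 = -34436/81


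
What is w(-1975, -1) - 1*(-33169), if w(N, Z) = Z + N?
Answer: 31193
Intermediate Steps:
w(N, Z) = N + Z
w(-1975, -1) - 1*(-33169) = (-1975 - 1) - 1*(-33169) = -1976 + 33169 = 31193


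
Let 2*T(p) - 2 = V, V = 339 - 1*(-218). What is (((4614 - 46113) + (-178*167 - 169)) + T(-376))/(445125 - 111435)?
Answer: -142229/667380 ≈ -0.21312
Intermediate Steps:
V = 557 (V = 339 + 218 = 557)
T(p) = 559/2 (T(p) = 1 + (1/2)*557 = 1 + 557/2 = 559/2)
(((4614 - 46113) + (-178*167 - 169)) + T(-376))/(445125 - 111435) = (((4614 - 46113) + (-178*167 - 169)) + 559/2)/(445125 - 111435) = ((-41499 + (-29726 - 169)) + 559/2)/333690 = ((-41499 - 29895) + 559/2)*(1/333690) = (-71394 + 559/2)*(1/333690) = -142229/2*1/333690 = -142229/667380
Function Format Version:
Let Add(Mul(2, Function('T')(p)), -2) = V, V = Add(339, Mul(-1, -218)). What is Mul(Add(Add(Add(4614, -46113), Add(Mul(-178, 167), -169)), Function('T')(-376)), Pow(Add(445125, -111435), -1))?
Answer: Rational(-142229, 667380) ≈ -0.21312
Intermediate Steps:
V = 557 (V = Add(339, 218) = 557)
Function('T')(p) = Rational(559, 2) (Function('T')(p) = Add(1, Mul(Rational(1, 2), 557)) = Add(1, Rational(557, 2)) = Rational(559, 2))
Mul(Add(Add(Add(4614, -46113), Add(Mul(-178, 167), -169)), Function('T')(-376)), Pow(Add(445125, -111435), -1)) = Mul(Add(Add(Add(4614, -46113), Add(Mul(-178, 167), -169)), Rational(559, 2)), Pow(Add(445125, -111435), -1)) = Mul(Add(Add(-41499, Add(-29726, -169)), Rational(559, 2)), Pow(333690, -1)) = Mul(Add(Add(-41499, -29895), Rational(559, 2)), Rational(1, 333690)) = Mul(Add(-71394, Rational(559, 2)), Rational(1, 333690)) = Mul(Rational(-142229, 2), Rational(1, 333690)) = Rational(-142229, 667380)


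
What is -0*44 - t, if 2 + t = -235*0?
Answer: 2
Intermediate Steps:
t = -2 (t = -2 - 235*0 = -2 + 0 = -2)
-0*44 - t = -0*44 - 1*(-2) = -29*0 + 2 = 0 + 2 = 2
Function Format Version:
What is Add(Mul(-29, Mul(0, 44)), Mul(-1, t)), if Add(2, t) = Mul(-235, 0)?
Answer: 2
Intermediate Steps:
t = -2 (t = Add(-2, Mul(-235, 0)) = Add(-2, 0) = -2)
Add(Mul(-29, Mul(0, 44)), Mul(-1, t)) = Add(Mul(-29, Mul(0, 44)), Mul(-1, -2)) = Add(Mul(-29, 0), 2) = Add(0, 2) = 2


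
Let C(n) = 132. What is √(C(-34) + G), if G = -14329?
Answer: I*√14197 ≈ 119.15*I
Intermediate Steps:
√(C(-34) + G) = √(132 - 14329) = √(-14197) = I*√14197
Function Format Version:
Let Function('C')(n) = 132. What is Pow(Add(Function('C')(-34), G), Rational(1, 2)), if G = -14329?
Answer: Mul(I, Pow(14197, Rational(1, 2))) ≈ Mul(119.15, I)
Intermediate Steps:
Pow(Add(Function('C')(-34), G), Rational(1, 2)) = Pow(Add(132, -14329), Rational(1, 2)) = Pow(-14197, Rational(1, 2)) = Mul(I, Pow(14197, Rational(1, 2)))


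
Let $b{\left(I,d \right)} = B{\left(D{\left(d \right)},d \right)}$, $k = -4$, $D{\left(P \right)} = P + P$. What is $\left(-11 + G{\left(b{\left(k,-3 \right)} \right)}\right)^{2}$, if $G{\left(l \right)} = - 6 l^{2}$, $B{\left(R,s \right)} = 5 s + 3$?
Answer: $765625$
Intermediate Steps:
$D{\left(P \right)} = 2 P$
$B{\left(R,s \right)} = 3 + 5 s$
$b{\left(I,d \right)} = 3 + 5 d$
$\left(-11 + G{\left(b{\left(k,-3 \right)} \right)}\right)^{2} = \left(-11 - 6 \left(3 + 5 \left(-3\right)\right)^{2}\right)^{2} = \left(-11 - 6 \left(3 - 15\right)^{2}\right)^{2} = \left(-11 - 6 \left(-12\right)^{2}\right)^{2} = \left(-11 - 864\right)^{2} = \left(-875\right)^{2} = 765625$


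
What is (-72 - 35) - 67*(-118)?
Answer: 7799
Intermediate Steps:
(-72 - 35) - 67*(-118) = -107 + 7906 = 7799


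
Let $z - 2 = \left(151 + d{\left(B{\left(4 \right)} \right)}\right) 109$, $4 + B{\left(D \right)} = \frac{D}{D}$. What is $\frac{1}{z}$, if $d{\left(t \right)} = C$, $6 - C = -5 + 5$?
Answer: $\frac{1}{17115} \approx 5.8428 \cdot 10^{-5}$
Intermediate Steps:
$B{\left(D \right)} = -3$ ($B{\left(D \right)} = -4 + \frac{D}{D} = -4 + 1 = -3$)
$C = 6$ ($C = 6 - \left(-5 + 5\right) = 6 - 0 = 6 + 0 = 6$)
$d{\left(t \right)} = 6$
$z = 17115$ ($z = 2 + \left(151 + 6\right) 109 = 2 + 157 \cdot 109 = 2 + 17113 = 17115$)
$\frac{1}{z} = \frac{1}{17115}$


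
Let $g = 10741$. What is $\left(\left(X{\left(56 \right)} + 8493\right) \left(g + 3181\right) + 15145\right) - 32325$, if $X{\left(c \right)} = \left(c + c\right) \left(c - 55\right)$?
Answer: $119781630$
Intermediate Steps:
$X{\left(c \right)} = 2 c \left(-55 + c\right)$
$\left(\left(X{\left(56 \right)} + 8493\right) \left(g + 3181\right) + 15145\right) - 32325 = \left(\left(2 \cdot 56 \left(-55 + 56\right) + 8493\right) \left(10741 + 3181\right) + 15145\right) - 32325 = \left(\left(2 \cdot 56 \cdot 1 + 8493\right) 13922 + 15145\right) - 32325 = \left(\left(112 + 8493\right) 13922 + 15145\right) - 32325 = \left(8605 \cdot 13922 + 15145\right) - 32325 = \left(119798810 + 15145\right) - 32325 = 119813955 - 32325 = 119781630$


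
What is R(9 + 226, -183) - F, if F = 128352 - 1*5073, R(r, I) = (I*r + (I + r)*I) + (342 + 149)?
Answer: -175309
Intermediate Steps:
R(r, I) = 491 + I*r + I*(I + r) (R(r, I) = (I*r + I*(I + r)) + 491 = 491 + I*r + I*(I + r))
F = 123279 (F = 128352 - 5073 = 123279)
R(9 + 226, -183) - F = (491 + (-183)**2 + 2*(-183)*(9 + 226)) - 1*123279 = (491 + 33489 + 2*(-183)*235) - 123279 = (491 + 33489 - 86010) - 123279 = -52030 - 123279 = -175309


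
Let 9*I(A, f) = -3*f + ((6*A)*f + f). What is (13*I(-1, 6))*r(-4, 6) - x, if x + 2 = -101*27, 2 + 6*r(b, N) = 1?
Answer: 24665/9 ≈ 2740.6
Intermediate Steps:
r(b, N) = -⅙ (r(b, N) = -⅓ + (⅙)*1 = -⅓ + ⅙ = -⅙)
I(A, f) = -2*f/9 + 2*A*f/3 (I(A, f) = (-3*f + ((6*A)*f + f))/9 = (-3*f + (6*A*f + f))/9 = (-3*f + (f + 6*A*f))/9 = (-2*f + 6*A*f)/9 = -2*f/9 + 2*A*f/3)
x = -2729 (x = -2 - 101*27 = -2 - 2727 = -2729)
(13*I(-1, 6))*r(-4, 6) - x = (13*((2/9)*6*(-1 + 3*(-1))))*(-⅙) - 1*(-2729) = (13*((2/9)*6*(-1 - 3)))*(-⅙) + 2729 = (13*((2/9)*6*(-4)))*(-⅙) + 2729 = (13*(-16/3))*(-⅙) + 2729 = -208/3*(-⅙) + 2729 = 104/9 + 2729 = 24665/9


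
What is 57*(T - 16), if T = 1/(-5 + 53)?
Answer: -14573/16 ≈ -910.81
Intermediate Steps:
T = 1/48 ≈ 0.020833
57*(T - 16) = 57*(1/48 - 16) = 57*(-767/48) = -14573/16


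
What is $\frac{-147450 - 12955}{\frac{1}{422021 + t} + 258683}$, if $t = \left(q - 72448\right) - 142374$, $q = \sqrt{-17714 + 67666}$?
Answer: $- \frac{890698251229458816865}{1436417167339477308098} - \frac{160405 \sqrt{3122}}{718208583669738654049} \approx -0.62008$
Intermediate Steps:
$q = 4 \sqrt{3122}$ ($q = \sqrt{49952} = 4 \sqrt{3122} \approx 223.5$)
$t = -214822 + 4 \sqrt{3122}$ ($t = \left(4 \sqrt{3122} - 72448\right) - 142374 = \left(-72448 + 4 \sqrt{3122}\right) - 142374 = -214822 + 4 \sqrt{3122} \approx -2.146 \cdot 10^{5}$)
$\frac{-147450 - 12955}{\frac{1}{422021 + t} + 258683} = \frac{-147450 - 12955}{\frac{1}{422021 - \left(214822 - 4 \sqrt{3122}\right)} + 258683} = - \frac{160405}{\frac{1}{207199 + 4 \sqrt{3122}} + 258683} = - \frac{160405}{258683 + \frac{1}{207199 + 4 \sqrt{3122}}}$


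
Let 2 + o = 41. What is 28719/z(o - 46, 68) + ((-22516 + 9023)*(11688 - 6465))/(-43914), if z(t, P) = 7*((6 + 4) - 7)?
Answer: 304568765/102466 ≈ 2972.4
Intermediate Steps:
o = 39 (o = -2 + 41 = 39)
z(t, P) = 21 (z(t, P) = 7*(10 - 7) = 7*3 = 21)
28719/z(o - 46, 68) + ((-22516 + 9023)*(11688 - 6465))/(-43914) = 28719/21 + ((-22516 + 9023)*(11688 - 6465))/(-43914) = 28719*(1/21) - 13493*5223*(-1/43914) = 9573/7 - 70473939*(-1/43914) = 9573/7 + 23491313/14638 = 304568765/102466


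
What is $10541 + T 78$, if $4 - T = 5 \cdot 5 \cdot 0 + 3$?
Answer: $10619$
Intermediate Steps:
$T = 1$ ($T = 4 - \left(5 \cdot 5 \cdot 0 + 3\right) = 4 - \left(5 \cdot 0 + 3\right) = 4 - \left(0 + 3\right) = 4 - 3 = 1$)
$10541 + T 78 = 10541 + 1 \cdot 78 = 10541 + 78 = 10619$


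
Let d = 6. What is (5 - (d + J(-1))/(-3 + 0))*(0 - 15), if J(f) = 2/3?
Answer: -325/3 ≈ -108.33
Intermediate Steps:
J(f) = 2/3 (J(f) = 2*(1/3) = 2/3)
(5 - (d + J(-1))/(-3 + 0))*(0 - 15) = (5 - (6 + 2/3)/(-3 + 0))*(0 - 15) = (5 - 20/(3*(-3)))*(-15) = (5 - 20*(-1)/(3*3))*(-15) = (5 - 1*(-20/9))*(-15) = (5 + 20/9)*(-15) = (65/9)*(-15) = -325/3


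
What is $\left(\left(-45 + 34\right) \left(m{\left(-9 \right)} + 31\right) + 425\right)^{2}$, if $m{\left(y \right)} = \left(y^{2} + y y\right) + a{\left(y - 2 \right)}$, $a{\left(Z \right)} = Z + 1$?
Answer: $2521744$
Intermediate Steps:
$a{\left(Z \right)} = 1 + Z$
$m{\left(y \right)} = -1 + y + 2 y^{2}$ ($m{\left(y \right)} = \left(y^{2} + y y\right) + \left(1 + \left(y - 2\right)\right) = \left(y^{2} + y^{2}\right) + \left(1 + \left(y - 2\right)\right) = 2 y^{2} + \left(1 + \left(-2 + y\right)\right) = 2 y^{2} + \left(-1 + y\right) = -1 + y + 2 y^{2}$)
$\left(\left(-45 + 34\right) \left(m{\left(-9 \right)} + 31\right) + 425\right)^{2} = \left(\left(-45 + 34\right) \left(\left(-1 - 9 + 2 \left(-9\right)^{2}\right) + 31\right) + 425\right)^{2} = \left(- 11 \left(\left(-1 - 9 + 2 \cdot 81\right) + 31\right) + 425\right)^{2} = \left(- 11 \left(\left(-1 - 9 + 162\right) + 31\right) + 425\right)^{2} = \left(- 11 \left(152 + 31\right) + 425\right)^{2} = \left(\left(-11\right) 183 + 425\right)^{2} = \left(-2013 + 425\right)^{2} = \left(-1588\right)^{2} = 2521744$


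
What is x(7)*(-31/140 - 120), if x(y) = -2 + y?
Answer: -16831/28 ≈ -601.11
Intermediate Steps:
x(7)*(-31/140 - 120) = (-2 + 7)*(-31/140 - 120) = 5*(-31*1/140 - 120) = 5*(-31/140 - 120) = 5*(-16831/140) = -16831/28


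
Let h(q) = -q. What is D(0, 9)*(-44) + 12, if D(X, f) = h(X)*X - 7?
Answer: 320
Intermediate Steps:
D(X, f) = -7 - X² (D(X, f) = (-X)*X - 7 = -X² - 7 = -7 - X²)
D(0, 9)*(-44) + 12 = (-7 - 1*0²)*(-44) + 12 = (-7 - 1*0)*(-44) + 12 = (-7 + 0)*(-44) + 12 = -7*(-44) + 12 = 308 + 12 = 320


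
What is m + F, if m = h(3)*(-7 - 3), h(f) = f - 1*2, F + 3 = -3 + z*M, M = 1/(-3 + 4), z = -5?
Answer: -21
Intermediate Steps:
M = 1 (M = 1/1 = 1)
F = -11 (F = -3 + (-3 - 5*1) = -3 + (-3 - 5) = -3 - 8 = -11)
h(f) = -2 + f (h(f) = f - 2 = -2 + f)
m = -10 (m = (-2 + 3)*(-7 - 3) = 1*(-10) = -10)
m + F = -10 - 11 = -21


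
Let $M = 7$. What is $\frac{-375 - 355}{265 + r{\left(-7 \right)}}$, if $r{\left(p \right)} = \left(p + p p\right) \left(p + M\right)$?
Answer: $- \frac{146}{53} \approx -2.7547$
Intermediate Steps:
$r{\left(p \right)} = \left(7 + p\right) \left(p + p^{2}\right)$ ($r{\left(p \right)} = \left(p + p p\right) \left(p + 7\right) = \left(p + p^{2}\right) \left(7 + p\right) = \left(7 + p\right) \left(p + p^{2}\right)$)
$\frac{-375 - 355}{265 + r{\left(-7 \right)}} = \frac{-375 - 355}{265 - 7 \left(7 + \left(-7\right)^{2} + 8 \left(-7\right)\right)} = - \frac{730}{265 - 7 \left(7 + 49 - 56\right)} = - \frac{730}{265 - 0} = - \frac{730}{265 + 0} = - \frac{730}{265} = \left(-730\right) \frac{1}{265} = - \frac{146}{53}$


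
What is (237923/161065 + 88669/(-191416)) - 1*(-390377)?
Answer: 12035517363997563/30830418040 ≈ 3.9038e+5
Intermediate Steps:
(237923/161065 + 88669/(-191416)) - 1*(-390377) = (237923*(1/161065) + 88669*(-1/191416)) + 390377 = (237923/161065 - 88669/191416) + 390377 = 31260796483/30830418040 + 390377 = 12035517363997563/30830418040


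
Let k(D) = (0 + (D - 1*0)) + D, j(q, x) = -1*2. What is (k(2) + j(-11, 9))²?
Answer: 4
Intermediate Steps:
j(q, x) = -2
k(D) = 2*D (k(D) = (0 + (D + 0)) + D = (0 + D) + D = D + D = 2*D)
(k(2) + j(-11, 9))² = (2*2 - 2)² = (4 - 2)² = 2² = 4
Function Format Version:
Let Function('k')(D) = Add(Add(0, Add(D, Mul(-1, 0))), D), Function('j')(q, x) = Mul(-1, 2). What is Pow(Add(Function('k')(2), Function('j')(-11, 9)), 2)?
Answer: 4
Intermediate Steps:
Function('j')(q, x) = -2
Function('k')(D) = Mul(2, D) (Function('k')(D) = Add(Add(0, Add(D, 0)), D) = Add(Add(0, D), D) = Add(D, D) = Mul(2, D))
Pow(Add(Function('k')(2), Function('j')(-11, 9)), 2) = Pow(Add(Mul(2, 2), -2), 2) = Pow(Add(4, -2), 2) = Pow(2, 2) = 4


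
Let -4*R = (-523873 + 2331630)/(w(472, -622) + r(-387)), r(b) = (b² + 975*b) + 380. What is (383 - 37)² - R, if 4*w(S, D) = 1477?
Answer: 108607779775/907227 ≈ 1.1971e+5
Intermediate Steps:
r(b) = 380 + b² + 975*b
w(S, D) = 1477/4 (w(S, D) = (¼)*1477 = 1477/4)
R = 1807757/907227 (R = -(-523873 + 2331630)/(4*(1477/4 + (380 + (-387)² + 975*(-387)))) = -1807757/(4*(1477/4 + (380 + 149769 - 377325))) = -1807757/(4*(1477/4 - 227176)) = -1807757/(4*(-907227/4)) = -1807757*(-4)/(4*907227) = -¼*(-7231028/907227) = 1807757/907227 ≈ 1.9926)
(383 - 37)² - R = (383 - 37)² - 1*1807757/907227 = 346² - 1807757/907227 = 119716 - 1807757/907227 = 108607779775/907227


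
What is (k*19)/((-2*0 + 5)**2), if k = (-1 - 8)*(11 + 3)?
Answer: -2394/25 ≈ -95.760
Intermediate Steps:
k = -126 (k = -9*14 = -126)
(k*19)/((-2*0 + 5)**2) = (-126*19)/((-2*0 + 5)**2) = -2394/(0 + 5)**2 = -2394/(5**2) = -2394/25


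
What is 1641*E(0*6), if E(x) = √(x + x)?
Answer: 0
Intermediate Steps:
E(x) = √2*√x (E(x) = √(2*x) = √2*√x)
1641*E(0*6) = 1641*(√2*√(0*6)) = 1641*(√2*√0) = 1641*(√2*0) = 1641*0 = 0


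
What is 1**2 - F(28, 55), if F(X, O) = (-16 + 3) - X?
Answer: 42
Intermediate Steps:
F(X, O) = -13 - X
1**2 - F(28, 55) = 1**2 - (-13 - 1*28) = 1 - (-13 - 28) = 1 - 1*(-41) = 1 + 41 = 42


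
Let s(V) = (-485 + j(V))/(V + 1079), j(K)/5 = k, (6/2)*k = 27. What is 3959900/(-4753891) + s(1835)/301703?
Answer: -1740698920888920/2089721447975461 ≈ -0.83298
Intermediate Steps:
k = 9 (k = (⅓)*27 = 9)
j(K) = 45 (j(K) = 5*9 = 45)
s(V) = -440/(1079 + V) (s(V) = (-485 + 45)/(V + 1079) = -440/(1079 + V))
3959900/(-4753891) + s(1835)/301703 = 3959900/(-4753891) - 440/(1079 + 1835)/301703 = 3959900*(-1/4753891) - 440/2914*(1/301703) = -3959900/4753891 - 440*1/2914*(1/301703) = -3959900/4753891 - 220/1457*1/301703 = -3959900/4753891 - 220/439581271 = -1740698920888920/2089721447975461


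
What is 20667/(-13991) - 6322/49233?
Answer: -1105949513/688818903 ≈ -1.6056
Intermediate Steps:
20667/(-13991) - 6322/49233 = 20667*(-1/13991) - 6322*1/49233 = -20667/13991 - 6322/49233 = -1105949513/688818903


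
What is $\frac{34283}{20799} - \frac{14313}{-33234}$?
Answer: $\frac{479019103}{230411322} \approx 2.079$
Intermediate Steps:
$\frac{34283}{20799} - \frac{14313}{-33234} = 34283 \cdot \frac{1}{20799} - - \frac{4771}{11078} = \frac{34283}{20799} + \frac{4771}{11078} = \frac{479019103}{230411322}$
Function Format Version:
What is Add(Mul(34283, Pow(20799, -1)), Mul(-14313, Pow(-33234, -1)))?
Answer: Rational(479019103, 230411322) ≈ 2.0790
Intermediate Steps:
Add(Mul(34283, Pow(20799, -1)), Mul(-14313, Pow(-33234, -1))) = Add(Mul(34283, Rational(1, 20799)), Mul(-14313, Rational(-1, 33234))) = Add(Rational(34283, 20799), Rational(4771, 11078)) = Rational(479019103, 230411322)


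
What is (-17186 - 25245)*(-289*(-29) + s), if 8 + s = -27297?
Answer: 802964244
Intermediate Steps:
s = -27305 (s = -8 - 27297 = -27305)
(-17186 - 25245)*(-289*(-29) + s) = (-17186 - 25245)*(-289*(-29) - 27305) = -42431*(8381 - 27305) = -42431*(-18924) = 802964244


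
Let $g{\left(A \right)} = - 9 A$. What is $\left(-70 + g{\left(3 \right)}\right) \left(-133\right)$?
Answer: $12901$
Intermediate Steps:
$\left(-70 + g{\left(3 \right)}\right) \left(-133\right) = \left(-70 - 27\right) \left(-133\right) = \left(-97\right) \left(-133\right) = 12901$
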